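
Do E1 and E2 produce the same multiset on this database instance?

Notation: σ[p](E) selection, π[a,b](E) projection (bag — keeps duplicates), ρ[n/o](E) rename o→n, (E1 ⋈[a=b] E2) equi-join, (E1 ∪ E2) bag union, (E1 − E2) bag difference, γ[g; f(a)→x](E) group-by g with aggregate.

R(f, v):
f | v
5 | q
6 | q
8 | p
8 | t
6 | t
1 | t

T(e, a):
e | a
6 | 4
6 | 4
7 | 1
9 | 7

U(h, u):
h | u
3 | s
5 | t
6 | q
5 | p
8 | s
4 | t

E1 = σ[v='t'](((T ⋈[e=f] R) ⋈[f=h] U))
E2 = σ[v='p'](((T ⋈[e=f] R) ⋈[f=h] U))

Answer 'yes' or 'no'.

E1 row counts bottom-up:
  T → 4
  R → 6
  (T ⋈[e=f] R) → 4
  U → 6
  ((T ⋈[e=f] R) ⋈[f=h] U) → 4
  σ[v='t'](((T ⋈[e=f] R) ⋈[f=h] U)) → 2
E2 row counts bottom-up:
  T → 4
  R → 6
  (T ⋈[e=f] R) → 4
  U → 6
  ((T ⋈[e=f] R) ⋈[f=h] U) → 4
  σ[v='p'](((T ⋈[e=f] R) ⋈[f=h] U)) → 0

E1 result:
e | a | f | v | h | u
6 | 4 | 6 | t | 6 | q
6 | 4 | 6 | t | 6 | q
E2 result:
e | a | f | v | h | u
(0 rows)
Witness: (6, 4, 6, 't', 6, 'q') appears 2× in E1 but 0× in E2.

no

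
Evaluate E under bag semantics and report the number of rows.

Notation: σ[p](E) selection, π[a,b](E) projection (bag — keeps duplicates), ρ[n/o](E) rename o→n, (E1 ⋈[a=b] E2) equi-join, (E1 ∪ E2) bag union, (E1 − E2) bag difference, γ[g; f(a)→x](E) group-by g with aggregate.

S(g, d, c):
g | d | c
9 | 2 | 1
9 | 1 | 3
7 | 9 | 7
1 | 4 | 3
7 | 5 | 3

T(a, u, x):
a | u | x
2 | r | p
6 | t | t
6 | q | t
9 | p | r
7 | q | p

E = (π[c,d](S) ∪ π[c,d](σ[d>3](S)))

Stepwise |·|:
  S → 5
  π[c,d](S) → 5
  S → 5
  σ[d>3](S) → 3
  π[c,d](σ[d>3](S)) → 3
  (π[c,d](S) ∪ π[c,d](σ[d>3](S))) → 8

|E| = 8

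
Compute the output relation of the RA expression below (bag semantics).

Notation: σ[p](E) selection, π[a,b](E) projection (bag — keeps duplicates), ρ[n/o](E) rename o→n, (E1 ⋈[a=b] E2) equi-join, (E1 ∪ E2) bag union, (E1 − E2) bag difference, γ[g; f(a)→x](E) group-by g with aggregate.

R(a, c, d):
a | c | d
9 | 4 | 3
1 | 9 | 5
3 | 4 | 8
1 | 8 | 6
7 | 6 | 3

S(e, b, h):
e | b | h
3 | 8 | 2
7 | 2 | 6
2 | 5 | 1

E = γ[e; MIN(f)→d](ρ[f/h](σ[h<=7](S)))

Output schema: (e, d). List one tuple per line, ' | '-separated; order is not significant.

Subexpression sizes:
  S → 3
  σ[h<=7](S) → 3
  ρ[f/h](σ[h<=7](S)) → 3
  γ[e; MIN(f)→d](ρ[f/h](σ[h<=7](S))) → 3

== RESULT ==
e | d
2 | 1
3 | 2
7 | 6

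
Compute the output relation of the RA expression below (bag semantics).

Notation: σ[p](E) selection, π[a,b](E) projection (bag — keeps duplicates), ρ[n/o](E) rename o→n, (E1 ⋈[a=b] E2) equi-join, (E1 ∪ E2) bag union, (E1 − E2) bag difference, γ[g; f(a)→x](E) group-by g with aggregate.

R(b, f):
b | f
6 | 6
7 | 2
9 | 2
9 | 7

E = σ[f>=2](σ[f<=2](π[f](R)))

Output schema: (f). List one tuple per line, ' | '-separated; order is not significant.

Per-node cardinality:
  R → 4
  π[f](R) → 4
  σ[f<=2](π[f](R)) → 2
  σ[f>=2](σ[f<=2](π[f](R))) → 2

== RESULT ==
f
2
2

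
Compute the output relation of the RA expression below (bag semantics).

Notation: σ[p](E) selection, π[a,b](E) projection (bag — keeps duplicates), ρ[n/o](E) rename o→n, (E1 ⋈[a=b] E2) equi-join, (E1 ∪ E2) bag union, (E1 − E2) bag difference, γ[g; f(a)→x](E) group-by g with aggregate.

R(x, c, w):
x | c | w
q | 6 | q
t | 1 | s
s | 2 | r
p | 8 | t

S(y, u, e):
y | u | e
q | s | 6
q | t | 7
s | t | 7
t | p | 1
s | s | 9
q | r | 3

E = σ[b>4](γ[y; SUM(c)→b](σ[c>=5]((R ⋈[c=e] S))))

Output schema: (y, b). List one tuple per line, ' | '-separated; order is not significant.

Row counts bottom-up:
  R → 4
  S → 6
  (R ⋈[c=e] S) → 2
  σ[c>=5]((R ⋈[c=e] S)) → 1
  γ[y; SUM(c)→b](σ[c>=5]((R ⋈[c=e] S))) → 1
  σ[b>4](γ[y; SUM(c)→b](σ[c>=5]((R ⋈[c=e] S)))) → 1

== RESULT ==
y | b
q | 6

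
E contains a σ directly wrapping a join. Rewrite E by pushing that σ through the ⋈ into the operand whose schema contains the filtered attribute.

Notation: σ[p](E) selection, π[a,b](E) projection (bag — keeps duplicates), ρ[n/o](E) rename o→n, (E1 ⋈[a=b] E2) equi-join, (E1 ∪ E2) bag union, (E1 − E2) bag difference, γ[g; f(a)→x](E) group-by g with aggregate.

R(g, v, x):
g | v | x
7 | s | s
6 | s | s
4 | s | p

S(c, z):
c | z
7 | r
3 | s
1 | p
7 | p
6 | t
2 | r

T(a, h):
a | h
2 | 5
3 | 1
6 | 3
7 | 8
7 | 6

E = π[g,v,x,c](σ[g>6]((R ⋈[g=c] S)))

σ filters on g, owned by the left side.
E' = π[g,v,x,c]((σ[g>6](R) ⋈[g=c] S))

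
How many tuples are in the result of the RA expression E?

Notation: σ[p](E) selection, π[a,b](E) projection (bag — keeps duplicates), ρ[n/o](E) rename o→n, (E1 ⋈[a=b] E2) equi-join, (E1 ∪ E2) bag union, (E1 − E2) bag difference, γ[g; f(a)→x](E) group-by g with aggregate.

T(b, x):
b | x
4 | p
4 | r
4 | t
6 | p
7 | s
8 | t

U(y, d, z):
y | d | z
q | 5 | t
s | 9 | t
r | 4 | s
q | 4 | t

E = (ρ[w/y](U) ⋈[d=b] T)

Row counts bottom-up:
  U → 4
  ρ[w/y](U) → 4
  T → 6
  (ρ[w/y](U) ⋈[d=b] T) → 6

|E| = 6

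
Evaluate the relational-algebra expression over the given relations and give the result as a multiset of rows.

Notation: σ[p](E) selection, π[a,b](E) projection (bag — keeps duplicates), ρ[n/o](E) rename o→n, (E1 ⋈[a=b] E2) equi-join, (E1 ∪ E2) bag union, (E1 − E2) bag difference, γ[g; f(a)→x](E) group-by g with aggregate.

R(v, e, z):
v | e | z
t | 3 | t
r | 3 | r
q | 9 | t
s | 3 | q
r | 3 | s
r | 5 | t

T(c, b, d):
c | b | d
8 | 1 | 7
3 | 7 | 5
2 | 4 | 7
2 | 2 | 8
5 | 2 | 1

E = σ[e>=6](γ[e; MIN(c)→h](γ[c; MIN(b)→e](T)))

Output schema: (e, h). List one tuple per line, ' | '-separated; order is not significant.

Row counts bottom-up:
  T → 5
  γ[c; MIN(b)→e](T) → 4
  γ[e; MIN(c)→h](γ[c; MIN(b)→e](T)) → 3
  σ[e>=6](γ[e; MIN(c)→h](γ[c; MIN(b)→e](T))) → 1

== RESULT ==
e | h
7 | 3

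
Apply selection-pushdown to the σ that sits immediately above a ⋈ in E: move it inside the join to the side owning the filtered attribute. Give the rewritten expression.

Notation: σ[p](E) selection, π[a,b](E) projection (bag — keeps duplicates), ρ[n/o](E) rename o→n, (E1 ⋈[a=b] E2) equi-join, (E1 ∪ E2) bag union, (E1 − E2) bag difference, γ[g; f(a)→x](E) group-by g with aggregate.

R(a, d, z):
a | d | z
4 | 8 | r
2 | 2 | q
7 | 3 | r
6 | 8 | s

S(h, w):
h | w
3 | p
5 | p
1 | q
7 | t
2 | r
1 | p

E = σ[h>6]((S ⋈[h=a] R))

σ filters on h, owned by the left side.
E' = (σ[h>6](S) ⋈[h=a] R)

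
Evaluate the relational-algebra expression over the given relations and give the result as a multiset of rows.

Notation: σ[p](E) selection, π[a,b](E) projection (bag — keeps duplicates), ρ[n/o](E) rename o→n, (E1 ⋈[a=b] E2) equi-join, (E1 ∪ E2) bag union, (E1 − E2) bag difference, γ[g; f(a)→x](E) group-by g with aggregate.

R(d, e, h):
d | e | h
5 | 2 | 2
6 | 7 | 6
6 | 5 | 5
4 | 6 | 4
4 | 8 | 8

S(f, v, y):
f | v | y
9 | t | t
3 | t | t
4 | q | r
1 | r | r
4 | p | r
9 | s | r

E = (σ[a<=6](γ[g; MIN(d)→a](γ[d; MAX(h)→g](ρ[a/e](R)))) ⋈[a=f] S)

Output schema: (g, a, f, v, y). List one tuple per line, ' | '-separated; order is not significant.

Per-node cardinality:
  R → 5
  ρ[a/e](R) → 5
  γ[d; MAX(h)→g](ρ[a/e](R)) → 3
  γ[g; MIN(d)→a](γ[d; MAX(h)→g](ρ[a/e](R))) → 3
  σ[a<=6](γ[g; MIN(d)→a](γ[d; MAX(h)→g](ρ[a/e](R)))) → 3
  S → 6
  (σ[a<=6](γ[g; MIN(d)→a](γ[d; MAX(h)→g](ρ[a/e](R)))) ⋈[a=f] S) → 2

== RESULT ==
g | a | f | v | y
8 | 4 | 4 | p | r
8 | 4 | 4 | q | r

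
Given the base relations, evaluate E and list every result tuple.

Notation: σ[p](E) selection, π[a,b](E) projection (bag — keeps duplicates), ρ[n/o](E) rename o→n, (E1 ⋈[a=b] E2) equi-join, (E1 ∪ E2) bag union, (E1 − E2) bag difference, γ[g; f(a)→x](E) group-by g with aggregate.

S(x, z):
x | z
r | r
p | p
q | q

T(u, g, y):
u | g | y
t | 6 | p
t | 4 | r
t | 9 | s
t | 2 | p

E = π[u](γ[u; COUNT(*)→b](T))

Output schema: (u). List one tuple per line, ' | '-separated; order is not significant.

Subexpression sizes:
  T → 4
  γ[u; COUNT(*)→b](T) → 1
  π[u](γ[u; COUNT(*)→b](T)) → 1

== RESULT ==
u
t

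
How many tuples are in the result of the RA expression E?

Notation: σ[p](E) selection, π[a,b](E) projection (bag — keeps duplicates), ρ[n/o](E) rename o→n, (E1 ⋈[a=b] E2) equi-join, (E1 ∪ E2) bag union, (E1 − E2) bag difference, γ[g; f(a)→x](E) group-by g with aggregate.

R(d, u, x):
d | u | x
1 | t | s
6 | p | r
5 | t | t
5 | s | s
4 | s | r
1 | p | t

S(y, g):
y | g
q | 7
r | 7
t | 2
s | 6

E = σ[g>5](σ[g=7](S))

Subexpression sizes:
  S → 4
  σ[g=7](S) → 2
  σ[g>5](σ[g=7](S)) → 2

|E| = 2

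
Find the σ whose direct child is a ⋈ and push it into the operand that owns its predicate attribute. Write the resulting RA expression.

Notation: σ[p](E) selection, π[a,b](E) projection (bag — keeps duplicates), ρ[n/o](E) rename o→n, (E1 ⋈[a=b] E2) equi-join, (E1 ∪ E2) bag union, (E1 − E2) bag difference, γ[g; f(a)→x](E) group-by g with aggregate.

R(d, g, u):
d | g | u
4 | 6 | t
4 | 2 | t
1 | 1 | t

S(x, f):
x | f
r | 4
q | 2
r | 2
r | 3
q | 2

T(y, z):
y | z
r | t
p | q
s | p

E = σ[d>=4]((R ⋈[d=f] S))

σ filters on d, owned by the left side.
E' = (σ[d>=4](R) ⋈[d=f] S)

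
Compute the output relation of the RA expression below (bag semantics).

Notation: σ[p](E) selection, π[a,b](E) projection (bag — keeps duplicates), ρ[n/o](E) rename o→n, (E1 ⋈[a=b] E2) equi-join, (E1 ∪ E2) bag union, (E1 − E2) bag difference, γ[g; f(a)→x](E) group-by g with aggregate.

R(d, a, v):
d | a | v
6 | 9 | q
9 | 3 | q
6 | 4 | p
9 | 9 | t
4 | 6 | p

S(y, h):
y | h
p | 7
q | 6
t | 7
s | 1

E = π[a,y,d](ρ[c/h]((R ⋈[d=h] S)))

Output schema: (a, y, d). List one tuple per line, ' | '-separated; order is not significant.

Subexpression sizes:
  R → 5
  S → 4
  (R ⋈[d=h] S) → 2
  ρ[c/h]((R ⋈[d=h] S)) → 2
  π[a,y,d](ρ[c/h]((R ⋈[d=h] S))) → 2

== RESULT ==
a | y | d
4 | q | 6
9 | q | 6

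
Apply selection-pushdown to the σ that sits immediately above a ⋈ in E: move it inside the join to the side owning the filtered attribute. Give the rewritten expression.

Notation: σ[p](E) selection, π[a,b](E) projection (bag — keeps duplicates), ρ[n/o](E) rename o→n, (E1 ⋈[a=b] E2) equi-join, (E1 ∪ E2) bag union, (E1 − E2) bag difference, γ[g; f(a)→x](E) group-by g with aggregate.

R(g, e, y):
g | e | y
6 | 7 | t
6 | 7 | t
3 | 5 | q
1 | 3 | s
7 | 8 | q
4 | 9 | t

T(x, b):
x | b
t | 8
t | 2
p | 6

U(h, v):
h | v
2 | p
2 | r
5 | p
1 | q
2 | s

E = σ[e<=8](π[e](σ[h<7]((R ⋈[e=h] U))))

σ filters on h, owned by the right side.
E' = σ[e<=8](π[e]((R ⋈[e=h] σ[h<7](U))))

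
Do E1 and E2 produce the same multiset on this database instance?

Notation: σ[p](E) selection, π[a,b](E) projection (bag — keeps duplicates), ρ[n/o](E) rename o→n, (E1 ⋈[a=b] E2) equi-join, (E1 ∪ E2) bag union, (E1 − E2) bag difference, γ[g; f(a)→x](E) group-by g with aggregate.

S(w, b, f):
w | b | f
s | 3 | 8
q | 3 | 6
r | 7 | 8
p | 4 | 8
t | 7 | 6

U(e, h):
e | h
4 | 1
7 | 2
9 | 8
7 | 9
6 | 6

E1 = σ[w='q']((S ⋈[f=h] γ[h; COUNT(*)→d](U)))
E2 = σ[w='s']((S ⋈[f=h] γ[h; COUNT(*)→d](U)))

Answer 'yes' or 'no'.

E1 row counts bottom-up:
  S → 5
  U → 5
  γ[h; COUNT(*)→d](U) → 5
  (S ⋈[f=h] γ[h; COUNT(*)→d](U)) → 5
  σ[w='q']((S ⋈[f=h] γ[h; COUNT(*)→d](U))) → 1
E2 row counts bottom-up:
  S → 5
  U → 5
  γ[h; COUNT(*)→d](U) → 5
  (S ⋈[f=h] γ[h; COUNT(*)→d](U)) → 5
  σ[w='s']((S ⋈[f=h] γ[h; COUNT(*)→d](U))) → 1

E1 result:
w | b | f | h | d
q | 3 | 6 | 6 | 1
E2 result:
w | b | f | h | d
s | 3 | 8 | 8 | 1
Witness: ('q', 3, 6, 6, 1) appears 1× in E1 but 0× in E2.

no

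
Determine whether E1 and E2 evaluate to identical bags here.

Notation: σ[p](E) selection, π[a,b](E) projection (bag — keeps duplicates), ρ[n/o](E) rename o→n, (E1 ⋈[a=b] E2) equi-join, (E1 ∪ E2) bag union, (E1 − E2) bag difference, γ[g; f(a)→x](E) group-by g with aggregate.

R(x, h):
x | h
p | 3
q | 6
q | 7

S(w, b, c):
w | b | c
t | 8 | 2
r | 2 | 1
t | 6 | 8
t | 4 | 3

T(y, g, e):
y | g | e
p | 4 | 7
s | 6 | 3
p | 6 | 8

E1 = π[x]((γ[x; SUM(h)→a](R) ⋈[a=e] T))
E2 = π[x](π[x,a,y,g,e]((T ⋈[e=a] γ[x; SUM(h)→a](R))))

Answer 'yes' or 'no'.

E1 row counts bottom-up:
  R → 3
  γ[x; SUM(h)→a](R) → 2
  T → 3
  (γ[x; SUM(h)→a](R) ⋈[a=e] T) → 1
  π[x]((γ[x; SUM(h)→a](R) ⋈[a=e] T)) → 1
E2 row counts bottom-up:
  T → 3
  R → 3
  γ[x; SUM(h)→a](R) → 2
  (T ⋈[e=a] γ[x; SUM(h)→a](R)) → 1
  π[x,a,y,g,e]((T ⋈[e=a] γ[x; SUM(h)→a](R))) → 1
  π[x](π[x,a,y,g,e]((T ⋈[e=a] γ[x; SUM(h)→a](R)))) → 1

E1 and E2 produce the same multiset:
x
p

yes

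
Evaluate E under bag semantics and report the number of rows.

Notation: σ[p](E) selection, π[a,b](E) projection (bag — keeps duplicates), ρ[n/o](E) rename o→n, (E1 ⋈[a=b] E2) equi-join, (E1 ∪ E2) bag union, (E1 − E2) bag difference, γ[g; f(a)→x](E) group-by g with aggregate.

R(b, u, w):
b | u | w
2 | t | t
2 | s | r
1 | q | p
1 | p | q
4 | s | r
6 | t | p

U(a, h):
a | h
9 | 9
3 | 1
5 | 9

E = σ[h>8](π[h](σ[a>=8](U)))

Per-node cardinality:
  U → 3
  σ[a>=8](U) → 1
  π[h](σ[a>=8](U)) → 1
  σ[h>8](π[h](σ[a>=8](U))) → 1

|E| = 1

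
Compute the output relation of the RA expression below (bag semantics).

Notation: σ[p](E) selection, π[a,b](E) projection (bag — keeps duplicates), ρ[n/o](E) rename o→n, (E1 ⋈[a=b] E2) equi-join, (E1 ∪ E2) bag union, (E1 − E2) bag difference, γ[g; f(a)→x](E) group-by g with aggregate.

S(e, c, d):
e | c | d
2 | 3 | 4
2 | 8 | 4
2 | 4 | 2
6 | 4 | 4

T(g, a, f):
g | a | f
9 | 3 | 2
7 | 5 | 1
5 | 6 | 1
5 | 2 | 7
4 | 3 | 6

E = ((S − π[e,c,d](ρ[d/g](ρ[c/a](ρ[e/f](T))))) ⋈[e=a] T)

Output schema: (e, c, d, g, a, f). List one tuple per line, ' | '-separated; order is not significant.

Row counts bottom-up:
  S → 4
  T → 5
  ρ[e/f](T) → 5
  ρ[c/a](ρ[e/f](T)) → 5
  ρ[d/g](ρ[c/a](ρ[e/f](T))) → 5
  π[e,c,d](ρ[d/g](ρ[c/a](ρ[e/f](T)))) → 5
  (S − π[e,c,d](ρ[d/g](ρ[c/a](ρ[e/f](T))))) → 4
  T → 5
  ((S − π[e,c,d](ρ[d/g](ρ[c/a](ρ[e/f](T))))) ⋈[e=a] T) → 4

== RESULT ==
e | c | d | g | a | f
2 | 3 | 4 | 5 | 2 | 7
2 | 4 | 2 | 5 | 2 | 7
2 | 8 | 4 | 5 | 2 | 7
6 | 4 | 4 | 5 | 6 | 1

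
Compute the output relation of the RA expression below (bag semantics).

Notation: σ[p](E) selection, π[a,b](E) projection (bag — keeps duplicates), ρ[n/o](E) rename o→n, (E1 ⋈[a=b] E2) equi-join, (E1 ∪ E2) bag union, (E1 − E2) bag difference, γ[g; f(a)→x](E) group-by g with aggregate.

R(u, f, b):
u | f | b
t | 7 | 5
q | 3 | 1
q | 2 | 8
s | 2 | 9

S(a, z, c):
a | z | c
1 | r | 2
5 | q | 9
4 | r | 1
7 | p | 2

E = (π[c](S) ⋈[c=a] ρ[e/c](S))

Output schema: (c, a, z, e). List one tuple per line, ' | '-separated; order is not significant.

Stepwise |·|:
  S → 4
  π[c](S) → 4
  S → 4
  ρ[e/c](S) → 4
  (π[c](S) ⋈[c=a] ρ[e/c](S)) → 1

== RESULT ==
c | a | z | e
1 | 1 | r | 2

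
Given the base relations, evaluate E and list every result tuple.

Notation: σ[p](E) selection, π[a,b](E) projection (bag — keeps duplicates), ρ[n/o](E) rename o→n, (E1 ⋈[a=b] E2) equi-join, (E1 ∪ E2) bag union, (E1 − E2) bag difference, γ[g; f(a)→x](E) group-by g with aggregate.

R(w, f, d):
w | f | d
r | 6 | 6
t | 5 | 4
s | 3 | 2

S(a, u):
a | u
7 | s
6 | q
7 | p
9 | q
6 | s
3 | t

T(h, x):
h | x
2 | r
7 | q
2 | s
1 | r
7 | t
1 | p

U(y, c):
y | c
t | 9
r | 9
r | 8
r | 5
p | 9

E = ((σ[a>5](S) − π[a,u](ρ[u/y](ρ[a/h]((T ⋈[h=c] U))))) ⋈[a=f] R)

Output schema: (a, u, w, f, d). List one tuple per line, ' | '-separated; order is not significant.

Stepwise |·|:
  S → 6
  σ[a>5](S) → 5
  T → 6
  U → 5
  (T ⋈[h=c] U) → 0
  ρ[a/h]((T ⋈[h=c] U)) → 0
  ρ[u/y](ρ[a/h]((T ⋈[h=c] U))) → 0
  π[a,u](ρ[u/y](ρ[a/h]((T ⋈[h=c] U)))) → 0
  (σ[a>5](S) − π[a,u](ρ[u/y](ρ[a/h]((T ⋈[h=c] U))))) → 5
  R → 3
  ((σ[a>5](S) − π[a,u](ρ[u/y](ρ[a/h]((T ⋈[h=c] U))))) ⋈[a=f] R) → 2

== RESULT ==
a | u | w | f | d
6 | q | r | 6 | 6
6 | s | r | 6 | 6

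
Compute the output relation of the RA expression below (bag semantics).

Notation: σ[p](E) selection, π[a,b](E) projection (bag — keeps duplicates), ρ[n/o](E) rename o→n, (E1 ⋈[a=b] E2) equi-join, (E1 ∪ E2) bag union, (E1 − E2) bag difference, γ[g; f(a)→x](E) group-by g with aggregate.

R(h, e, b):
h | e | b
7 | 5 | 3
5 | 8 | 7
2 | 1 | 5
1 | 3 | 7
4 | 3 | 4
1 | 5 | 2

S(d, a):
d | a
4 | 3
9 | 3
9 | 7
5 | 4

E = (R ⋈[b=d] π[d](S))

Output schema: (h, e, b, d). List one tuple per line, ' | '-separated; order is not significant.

Per-node cardinality:
  R → 6
  S → 4
  π[d](S) → 4
  (R ⋈[b=d] π[d](S)) → 2

== RESULT ==
h | e | b | d
2 | 1 | 5 | 5
4 | 3 | 4 | 4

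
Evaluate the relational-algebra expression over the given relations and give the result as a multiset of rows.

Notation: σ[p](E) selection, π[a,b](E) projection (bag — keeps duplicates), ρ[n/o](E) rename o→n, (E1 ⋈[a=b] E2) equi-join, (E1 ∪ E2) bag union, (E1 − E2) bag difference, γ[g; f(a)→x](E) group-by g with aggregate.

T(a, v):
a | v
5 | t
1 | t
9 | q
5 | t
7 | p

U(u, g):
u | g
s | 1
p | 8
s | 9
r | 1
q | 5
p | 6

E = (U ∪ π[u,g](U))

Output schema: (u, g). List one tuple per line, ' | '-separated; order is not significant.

Subexpression sizes:
  U → 6
  U → 6
  π[u,g](U) → 6
  (U ∪ π[u,g](U)) → 12

== RESULT ==
u | g
p | 6
p | 6
p | 8
p | 8
q | 5
q | 5
r | 1
r | 1
s | 1
s | 1
s | 9
s | 9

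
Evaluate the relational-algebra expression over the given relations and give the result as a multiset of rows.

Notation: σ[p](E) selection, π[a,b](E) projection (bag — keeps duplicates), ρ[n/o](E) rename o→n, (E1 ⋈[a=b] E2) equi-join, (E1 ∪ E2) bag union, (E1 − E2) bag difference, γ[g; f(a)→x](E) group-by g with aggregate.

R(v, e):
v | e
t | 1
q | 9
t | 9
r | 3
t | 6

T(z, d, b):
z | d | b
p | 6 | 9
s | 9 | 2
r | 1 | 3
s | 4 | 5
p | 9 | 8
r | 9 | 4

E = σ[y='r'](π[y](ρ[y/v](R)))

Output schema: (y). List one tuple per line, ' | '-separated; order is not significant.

Per-node cardinality:
  R → 5
  ρ[y/v](R) → 5
  π[y](ρ[y/v](R)) → 5
  σ[y='r'](π[y](ρ[y/v](R))) → 1

== RESULT ==
y
r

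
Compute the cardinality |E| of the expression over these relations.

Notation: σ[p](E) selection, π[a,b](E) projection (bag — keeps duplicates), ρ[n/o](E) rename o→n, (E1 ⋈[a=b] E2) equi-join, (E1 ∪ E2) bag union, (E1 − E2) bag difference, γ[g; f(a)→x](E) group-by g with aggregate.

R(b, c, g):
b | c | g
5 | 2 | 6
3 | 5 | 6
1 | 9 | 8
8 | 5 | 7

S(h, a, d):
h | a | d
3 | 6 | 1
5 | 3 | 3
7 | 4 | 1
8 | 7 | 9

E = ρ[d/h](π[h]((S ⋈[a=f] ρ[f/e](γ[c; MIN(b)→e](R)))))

Stepwise |·|:
  S → 4
  R → 4
  γ[c; MIN(b)→e](R) → 3
  ρ[f/e](γ[c; MIN(b)→e](R)) → 3
  (S ⋈[a=f] ρ[f/e](γ[c; MIN(b)→e](R))) → 1
  π[h]((S ⋈[a=f] ρ[f/e](γ[c; MIN(b)→e](R)))) → 1
  ρ[d/h](π[h]((S ⋈[a=f] ρ[f/e](γ[c; MIN(b)→e](R))))) → 1

|E| = 1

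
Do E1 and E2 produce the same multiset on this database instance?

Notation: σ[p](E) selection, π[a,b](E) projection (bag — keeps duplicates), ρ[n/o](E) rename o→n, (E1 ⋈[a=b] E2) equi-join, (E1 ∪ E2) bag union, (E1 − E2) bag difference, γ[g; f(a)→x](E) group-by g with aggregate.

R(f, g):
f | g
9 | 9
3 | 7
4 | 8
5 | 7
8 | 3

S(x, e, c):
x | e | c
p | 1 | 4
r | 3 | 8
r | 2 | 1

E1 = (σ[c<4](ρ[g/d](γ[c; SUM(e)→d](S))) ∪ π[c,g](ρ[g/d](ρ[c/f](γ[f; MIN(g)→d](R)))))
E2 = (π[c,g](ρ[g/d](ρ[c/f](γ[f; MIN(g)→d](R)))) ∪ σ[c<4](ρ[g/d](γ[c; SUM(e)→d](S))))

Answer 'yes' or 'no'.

E1 per-node cardinality:
  S → 3
  γ[c; SUM(e)→d](S) → 3
  ρ[g/d](γ[c; SUM(e)→d](S)) → 3
  σ[c<4](ρ[g/d](γ[c; SUM(e)→d](S))) → 1
  R → 5
  γ[f; MIN(g)→d](R) → 5
  ρ[c/f](γ[f; MIN(g)→d](R)) → 5
  ρ[g/d](ρ[c/f](γ[f; MIN(g)→d](R))) → 5
  π[c,g](ρ[g/d](ρ[c/f](γ[f; MIN(g)→d](R)))) → 5
  (σ[c<4](ρ[g/d](γ[c; SUM(e)→d](S))) ∪ π[c,g](ρ[g/d](ρ[c/f](γ[f; MIN(g)→d](R))))) → 6
E2 per-node cardinality:
  R → 5
  γ[f; MIN(g)→d](R) → 5
  ρ[c/f](γ[f; MIN(g)→d](R)) → 5
  ρ[g/d](ρ[c/f](γ[f; MIN(g)→d](R))) → 5
  π[c,g](ρ[g/d](ρ[c/f](γ[f; MIN(g)→d](R)))) → 5
  S → 3
  γ[c; SUM(e)→d](S) → 3
  ρ[g/d](γ[c; SUM(e)→d](S)) → 3
  σ[c<4](ρ[g/d](γ[c; SUM(e)→d](S))) → 1
  (π[c,g](ρ[g/d](ρ[c/f](γ[f; MIN(g)→d](R)))) ∪ σ[c<4](ρ[g/d](γ[c; SUM(e)→d](S)))) → 6

E1 and E2 produce the same multiset:
c | g
1 | 2
3 | 7
4 | 8
5 | 7
8 | 3
9 | 9

yes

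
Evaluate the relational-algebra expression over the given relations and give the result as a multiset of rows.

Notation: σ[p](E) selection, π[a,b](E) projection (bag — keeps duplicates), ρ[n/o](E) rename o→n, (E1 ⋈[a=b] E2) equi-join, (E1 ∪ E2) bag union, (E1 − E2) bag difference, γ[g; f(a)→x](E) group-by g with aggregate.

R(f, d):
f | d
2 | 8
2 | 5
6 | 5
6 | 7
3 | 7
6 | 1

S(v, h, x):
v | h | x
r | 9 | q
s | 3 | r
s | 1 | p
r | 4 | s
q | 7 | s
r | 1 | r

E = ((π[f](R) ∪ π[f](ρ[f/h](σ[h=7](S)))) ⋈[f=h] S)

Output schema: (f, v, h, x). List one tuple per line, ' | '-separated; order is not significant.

Stepwise |·|:
  R → 6
  π[f](R) → 6
  S → 6
  σ[h=7](S) → 1
  ρ[f/h](σ[h=7](S)) → 1
  π[f](ρ[f/h](σ[h=7](S))) → 1
  (π[f](R) ∪ π[f](ρ[f/h](σ[h=7](S)))) → 7
  S → 6
  ((π[f](R) ∪ π[f](ρ[f/h](σ[h=7](S)))) ⋈[f=h] S) → 2

== RESULT ==
f | v | h | x
3 | s | 3 | r
7 | q | 7 | s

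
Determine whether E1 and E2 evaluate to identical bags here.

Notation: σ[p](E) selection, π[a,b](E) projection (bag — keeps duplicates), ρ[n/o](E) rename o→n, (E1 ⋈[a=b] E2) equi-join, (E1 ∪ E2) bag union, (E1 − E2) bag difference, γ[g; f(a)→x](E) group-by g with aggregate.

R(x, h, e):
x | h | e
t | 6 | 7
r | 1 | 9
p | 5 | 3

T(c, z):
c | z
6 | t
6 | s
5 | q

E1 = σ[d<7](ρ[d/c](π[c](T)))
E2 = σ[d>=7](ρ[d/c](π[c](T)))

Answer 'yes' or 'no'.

E1 stepwise |·|:
  T → 3
  π[c](T) → 3
  ρ[d/c](π[c](T)) → 3
  σ[d<7](ρ[d/c](π[c](T))) → 3
E2 stepwise |·|:
  T → 3
  π[c](T) → 3
  ρ[d/c](π[c](T)) → 3
  σ[d>=7](ρ[d/c](π[c](T))) → 0

E1 result:
d
5
6
6
E2 result:
d
(0 rows)
Witness: (6,) appears 2× in E1 but 0× in E2.

no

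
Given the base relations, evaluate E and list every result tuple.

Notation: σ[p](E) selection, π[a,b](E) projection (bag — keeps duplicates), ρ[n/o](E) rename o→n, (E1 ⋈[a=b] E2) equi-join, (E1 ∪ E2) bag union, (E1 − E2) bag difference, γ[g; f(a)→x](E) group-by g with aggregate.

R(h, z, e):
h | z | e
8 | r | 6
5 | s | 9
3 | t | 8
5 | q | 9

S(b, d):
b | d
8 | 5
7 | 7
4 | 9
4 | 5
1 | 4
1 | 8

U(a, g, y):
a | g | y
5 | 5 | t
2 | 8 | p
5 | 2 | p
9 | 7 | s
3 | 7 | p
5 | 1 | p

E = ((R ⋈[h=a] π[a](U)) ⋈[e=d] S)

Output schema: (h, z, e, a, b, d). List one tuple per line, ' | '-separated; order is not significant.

Subexpression sizes:
  R → 4
  U → 6
  π[a](U) → 6
  (R ⋈[h=a] π[a](U)) → 7
  S → 6
  ((R ⋈[h=a] π[a](U)) ⋈[e=d] S) → 7

== RESULT ==
h | z | e | a | b | d
3 | t | 8 | 3 | 1 | 8
5 | q | 9 | 5 | 4 | 9
5 | q | 9 | 5 | 4 | 9
5 | q | 9 | 5 | 4 | 9
5 | s | 9 | 5 | 4 | 9
5 | s | 9 | 5 | 4 | 9
5 | s | 9 | 5 | 4 | 9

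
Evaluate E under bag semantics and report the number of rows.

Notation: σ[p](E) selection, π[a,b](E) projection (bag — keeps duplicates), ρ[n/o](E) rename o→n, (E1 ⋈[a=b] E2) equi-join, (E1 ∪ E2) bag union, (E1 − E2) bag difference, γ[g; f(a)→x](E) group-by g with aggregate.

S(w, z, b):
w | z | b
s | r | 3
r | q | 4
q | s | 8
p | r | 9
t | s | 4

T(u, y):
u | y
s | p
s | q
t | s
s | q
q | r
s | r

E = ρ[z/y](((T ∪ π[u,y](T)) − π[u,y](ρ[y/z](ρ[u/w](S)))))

Per-node cardinality:
  T → 6
  T → 6
  π[u,y](T) → 6
  (T ∪ π[u,y](T)) → 12
  S → 5
  ρ[u/w](S) → 5
  ρ[y/z](ρ[u/w](S)) → 5
  π[u,y](ρ[y/z](ρ[u/w](S))) → 5
  ((T ∪ π[u,y](T)) − π[u,y](ρ[y/z](ρ[u/w](S)))) → 10
  ρ[z/y](((T ∪ π[u,y](T)) − π[u,y](ρ[y/z](ρ[u/w](S))))) → 10

|E| = 10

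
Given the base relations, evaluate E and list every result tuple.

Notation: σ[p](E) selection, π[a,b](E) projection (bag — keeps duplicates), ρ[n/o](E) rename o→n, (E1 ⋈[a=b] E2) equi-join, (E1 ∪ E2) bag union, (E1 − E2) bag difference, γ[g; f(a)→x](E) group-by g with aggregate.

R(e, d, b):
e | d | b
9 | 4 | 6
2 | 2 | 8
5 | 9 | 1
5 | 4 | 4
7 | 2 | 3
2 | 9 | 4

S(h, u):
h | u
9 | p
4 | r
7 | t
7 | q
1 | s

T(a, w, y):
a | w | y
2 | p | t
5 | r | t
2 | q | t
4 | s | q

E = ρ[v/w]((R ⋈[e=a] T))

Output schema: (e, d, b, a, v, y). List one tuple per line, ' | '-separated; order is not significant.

Stepwise |·|:
  R → 6
  T → 4
  (R ⋈[e=a] T) → 6
  ρ[v/w]((R ⋈[e=a] T)) → 6

== RESULT ==
e | d | b | a | v | y
2 | 2 | 8 | 2 | p | t
2 | 2 | 8 | 2 | q | t
2 | 9 | 4 | 2 | p | t
2 | 9 | 4 | 2 | q | t
5 | 4 | 4 | 5 | r | t
5 | 9 | 1 | 5 | r | t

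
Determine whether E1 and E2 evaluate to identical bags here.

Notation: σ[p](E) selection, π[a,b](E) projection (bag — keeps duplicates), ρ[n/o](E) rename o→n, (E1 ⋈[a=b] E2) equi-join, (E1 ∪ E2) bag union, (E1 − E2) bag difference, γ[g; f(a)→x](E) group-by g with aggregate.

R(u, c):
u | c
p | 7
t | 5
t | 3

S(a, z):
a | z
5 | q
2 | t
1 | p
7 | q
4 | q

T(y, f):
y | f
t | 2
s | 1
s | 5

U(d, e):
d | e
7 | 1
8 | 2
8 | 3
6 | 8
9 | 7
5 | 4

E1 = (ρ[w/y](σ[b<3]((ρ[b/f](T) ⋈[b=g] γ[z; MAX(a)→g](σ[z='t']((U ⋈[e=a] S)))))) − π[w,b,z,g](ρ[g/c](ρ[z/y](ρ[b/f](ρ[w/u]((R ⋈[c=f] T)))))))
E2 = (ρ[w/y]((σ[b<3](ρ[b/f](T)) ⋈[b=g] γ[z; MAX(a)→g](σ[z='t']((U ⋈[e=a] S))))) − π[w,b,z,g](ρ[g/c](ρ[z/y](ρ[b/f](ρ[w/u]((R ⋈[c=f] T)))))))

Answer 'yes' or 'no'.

E1 per-node cardinality:
  T → 3
  ρ[b/f](T) → 3
  U → 6
  S → 5
  (U ⋈[e=a] S) → 4
  σ[z='t']((U ⋈[e=a] S)) → 1
  γ[z; MAX(a)→g](σ[z='t']((U ⋈[e=a] S))) → 1
  (ρ[b/f](T) ⋈[b=g] γ[z; MAX(a)→g](σ[z='t']((U ⋈[e=a] S)))) → 1
  σ[b<3]((ρ[b/f](T) ⋈[b=g] γ[z; MAX(a)→g](σ[z='t']((U ⋈[e=a] S))))) → 1
  ρ[w/y](σ[b<3]((ρ[b/f](T) ⋈[b=g] γ[z; MAX(a)→g](σ[z='t']((U ⋈[e=a] S)))))) → 1
  R → 3
  T → 3
  (R ⋈[c=f] T) → 1
  ρ[w/u]((R ⋈[c=f] T)) → 1
  ρ[b/f](ρ[w/u]((R ⋈[c=f] T))) → 1
  ρ[z/y](ρ[b/f](ρ[w/u]((R ⋈[c=f] T)))) → 1
  ρ[g/c](ρ[z/y](ρ[b/f](ρ[w/u]((R ⋈[c=f] T))))) → 1
  π[w,b,z,g](ρ[g/c](ρ[z/y](ρ[b/f](ρ[w/u]((R ⋈[c=f] T)))))) → 1
  (ρ[w/y](σ[b<3]((ρ[b/f](T) ⋈[b=g] γ[z; MAX(a)→g](σ[z='t']((U ⋈[e=a] S)))))) − π[w,b,z,g](ρ[g/c](ρ[z/y](ρ[b/f](ρ[w/u]((R ⋈[c=f] T))))))) → 1
E2 per-node cardinality:
  T → 3
  ρ[b/f](T) → 3
  σ[b<3](ρ[b/f](T)) → 2
  U → 6
  S → 5
  (U ⋈[e=a] S) → 4
  σ[z='t']((U ⋈[e=a] S)) → 1
  γ[z; MAX(a)→g](σ[z='t']((U ⋈[e=a] S))) → 1
  (σ[b<3](ρ[b/f](T)) ⋈[b=g] γ[z; MAX(a)→g](σ[z='t']((U ⋈[e=a] S)))) → 1
  ρ[w/y]((σ[b<3](ρ[b/f](T)) ⋈[b=g] γ[z; MAX(a)→g](σ[z='t']((U ⋈[e=a] S))))) → 1
  R → 3
  T → 3
  (R ⋈[c=f] T) → 1
  ρ[w/u]((R ⋈[c=f] T)) → 1
  ρ[b/f](ρ[w/u]((R ⋈[c=f] T))) → 1
  ρ[z/y](ρ[b/f](ρ[w/u]((R ⋈[c=f] T)))) → 1
  ρ[g/c](ρ[z/y](ρ[b/f](ρ[w/u]((R ⋈[c=f] T))))) → 1
  π[w,b,z,g](ρ[g/c](ρ[z/y](ρ[b/f](ρ[w/u]((R ⋈[c=f] T)))))) → 1
  (ρ[w/y]((σ[b<3](ρ[b/f](T)) ⋈[b=g] γ[z; MAX(a)→g](σ[z='t']((U ⋈[e=a] S))))) − π[w,b,z,g](ρ[g/c](ρ[z/y](ρ[b/f](ρ[w/u]((R ⋈[c=f] T))))))) → 1

E1 and E2 produce the same multiset:
w | b | z | g
t | 2 | t | 2

yes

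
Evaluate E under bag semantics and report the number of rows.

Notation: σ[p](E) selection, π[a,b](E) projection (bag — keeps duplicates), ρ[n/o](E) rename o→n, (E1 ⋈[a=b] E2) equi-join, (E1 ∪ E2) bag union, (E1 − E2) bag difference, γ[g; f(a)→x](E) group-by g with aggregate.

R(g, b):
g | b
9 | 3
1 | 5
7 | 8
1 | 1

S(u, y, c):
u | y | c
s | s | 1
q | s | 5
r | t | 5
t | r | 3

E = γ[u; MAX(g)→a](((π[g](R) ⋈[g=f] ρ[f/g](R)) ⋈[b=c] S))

Subexpression sizes:
  R → 4
  π[g](R) → 4
  R → 4
  ρ[f/g](R) → 4
  (π[g](R) ⋈[g=f] ρ[f/g](R)) → 6
  S → 4
  ((π[g](R) ⋈[g=f] ρ[f/g](R)) ⋈[b=c] S) → 7
  γ[u; MAX(g)→a](((π[g](R) ⋈[g=f] ρ[f/g](R)) ⋈[b=c] S)) → 4

|E| = 4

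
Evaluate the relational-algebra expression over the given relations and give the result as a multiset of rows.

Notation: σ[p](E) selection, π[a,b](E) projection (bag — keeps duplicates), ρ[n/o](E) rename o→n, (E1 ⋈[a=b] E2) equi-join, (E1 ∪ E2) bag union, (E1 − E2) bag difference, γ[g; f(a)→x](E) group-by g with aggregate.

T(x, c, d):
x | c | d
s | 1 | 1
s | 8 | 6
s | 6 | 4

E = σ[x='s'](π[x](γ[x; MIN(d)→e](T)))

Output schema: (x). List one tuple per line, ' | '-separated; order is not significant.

Stepwise |·|:
  T → 3
  γ[x; MIN(d)→e](T) → 1
  π[x](γ[x; MIN(d)→e](T)) → 1
  σ[x='s'](π[x](γ[x; MIN(d)→e](T))) → 1

== RESULT ==
x
s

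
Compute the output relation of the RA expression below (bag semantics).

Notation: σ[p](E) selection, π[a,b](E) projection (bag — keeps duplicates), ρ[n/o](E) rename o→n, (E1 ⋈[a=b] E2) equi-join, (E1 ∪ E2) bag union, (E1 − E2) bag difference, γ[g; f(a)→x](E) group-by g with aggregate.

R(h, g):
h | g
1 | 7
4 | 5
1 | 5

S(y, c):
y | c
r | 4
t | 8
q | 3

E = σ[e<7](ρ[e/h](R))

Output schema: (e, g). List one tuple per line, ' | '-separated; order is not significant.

Subexpression sizes:
  R → 3
  ρ[e/h](R) → 3
  σ[e<7](ρ[e/h](R)) → 3

== RESULT ==
e | g
1 | 5
1 | 7
4 | 5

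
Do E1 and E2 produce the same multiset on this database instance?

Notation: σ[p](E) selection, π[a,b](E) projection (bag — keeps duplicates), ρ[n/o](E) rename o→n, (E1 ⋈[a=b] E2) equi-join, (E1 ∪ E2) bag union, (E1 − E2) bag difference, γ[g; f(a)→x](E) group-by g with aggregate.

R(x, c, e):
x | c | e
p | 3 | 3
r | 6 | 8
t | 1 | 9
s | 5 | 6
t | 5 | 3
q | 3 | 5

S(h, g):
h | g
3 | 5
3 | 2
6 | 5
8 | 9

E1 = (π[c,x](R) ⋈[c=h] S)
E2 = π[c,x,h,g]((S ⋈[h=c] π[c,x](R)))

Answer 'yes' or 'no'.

E1 per-node cardinality:
  R → 6
  π[c,x](R) → 6
  S → 4
  (π[c,x](R) ⋈[c=h] S) → 5
E2 per-node cardinality:
  S → 4
  R → 6
  π[c,x](R) → 6
  (S ⋈[h=c] π[c,x](R)) → 5
  π[c,x,h,g]((S ⋈[h=c] π[c,x](R))) → 5

E1 and E2 produce the same multiset:
c | x | h | g
3 | p | 3 | 2
3 | p | 3 | 5
3 | q | 3 | 2
3 | q | 3 | 5
6 | r | 6 | 5

yes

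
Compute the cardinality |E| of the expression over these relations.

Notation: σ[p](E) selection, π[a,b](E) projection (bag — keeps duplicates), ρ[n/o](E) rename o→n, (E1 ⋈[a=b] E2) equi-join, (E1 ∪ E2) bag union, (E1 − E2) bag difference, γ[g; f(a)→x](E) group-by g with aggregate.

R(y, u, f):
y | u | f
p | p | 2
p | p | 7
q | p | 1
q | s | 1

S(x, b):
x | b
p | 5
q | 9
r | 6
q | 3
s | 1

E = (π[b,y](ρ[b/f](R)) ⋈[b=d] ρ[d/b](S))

Per-node cardinality:
  R → 4
  ρ[b/f](R) → 4
  π[b,y](ρ[b/f](R)) → 4
  S → 5
  ρ[d/b](S) → 5
  (π[b,y](ρ[b/f](R)) ⋈[b=d] ρ[d/b](S)) → 2

|E| = 2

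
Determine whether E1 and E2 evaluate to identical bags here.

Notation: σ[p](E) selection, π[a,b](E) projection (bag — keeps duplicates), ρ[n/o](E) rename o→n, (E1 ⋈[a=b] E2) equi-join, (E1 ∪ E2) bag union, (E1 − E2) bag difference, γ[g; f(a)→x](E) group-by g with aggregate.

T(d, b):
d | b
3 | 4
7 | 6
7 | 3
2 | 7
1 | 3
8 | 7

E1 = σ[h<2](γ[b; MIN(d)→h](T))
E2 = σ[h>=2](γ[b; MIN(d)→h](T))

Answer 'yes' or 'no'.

E1 per-node cardinality:
  T → 6
  γ[b; MIN(d)→h](T) → 4
  σ[h<2](γ[b; MIN(d)→h](T)) → 1
E2 per-node cardinality:
  T → 6
  γ[b; MIN(d)→h](T) → 4
  σ[h>=2](γ[b; MIN(d)→h](T)) → 3

E1 result:
b | h
3 | 1
E2 result:
b | h
4 | 3
6 | 7
7 | 2
Witness: (3, 1) appears 1× in E1 but 0× in E2.

no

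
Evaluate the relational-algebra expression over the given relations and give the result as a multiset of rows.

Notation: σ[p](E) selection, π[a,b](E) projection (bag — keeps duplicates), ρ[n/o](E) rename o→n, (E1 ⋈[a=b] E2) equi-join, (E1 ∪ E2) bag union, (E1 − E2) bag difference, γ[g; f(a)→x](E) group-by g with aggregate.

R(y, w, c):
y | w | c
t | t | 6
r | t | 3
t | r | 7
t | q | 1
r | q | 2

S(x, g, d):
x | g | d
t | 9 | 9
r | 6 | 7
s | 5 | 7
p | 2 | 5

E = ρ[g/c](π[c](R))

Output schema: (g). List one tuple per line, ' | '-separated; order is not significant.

Row counts bottom-up:
  R → 5
  π[c](R) → 5
  ρ[g/c](π[c](R)) → 5

== RESULT ==
g
1
2
3
6
7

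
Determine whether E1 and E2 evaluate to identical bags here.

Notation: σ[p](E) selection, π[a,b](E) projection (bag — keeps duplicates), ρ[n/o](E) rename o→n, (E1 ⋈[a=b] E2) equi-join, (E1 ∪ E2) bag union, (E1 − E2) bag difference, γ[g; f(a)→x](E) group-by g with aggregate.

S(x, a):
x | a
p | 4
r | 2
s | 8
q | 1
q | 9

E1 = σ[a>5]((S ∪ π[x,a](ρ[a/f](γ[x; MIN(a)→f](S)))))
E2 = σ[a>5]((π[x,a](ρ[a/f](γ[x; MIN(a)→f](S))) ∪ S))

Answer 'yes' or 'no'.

E1 stepwise |·|:
  S → 5
  S → 5
  γ[x; MIN(a)→f](S) → 4
  ρ[a/f](γ[x; MIN(a)→f](S)) → 4
  π[x,a](ρ[a/f](γ[x; MIN(a)→f](S))) → 4
  (S ∪ π[x,a](ρ[a/f](γ[x; MIN(a)→f](S)))) → 9
  σ[a>5]((S ∪ π[x,a](ρ[a/f](γ[x; MIN(a)→f](S))))) → 3
E2 stepwise |·|:
  S → 5
  γ[x; MIN(a)→f](S) → 4
  ρ[a/f](γ[x; MIN(a)→f](S)) → 4
  π[x,a](ρ[a/f](γ[x; MIN(a)→f](S))) → 4
  S → 5
  (π[x,a](ρ[a/f](γ[x; MIN(a)→f](S))) ∪ S) → 9
  σ[a>5]((π[x,a](ρ[a/f](γ[x; MIN(a)→f](S))) ∪ S)) → 3

E1 and E2 produce the same multiset:
x | a
q | 9
s | 8
s | 8

yes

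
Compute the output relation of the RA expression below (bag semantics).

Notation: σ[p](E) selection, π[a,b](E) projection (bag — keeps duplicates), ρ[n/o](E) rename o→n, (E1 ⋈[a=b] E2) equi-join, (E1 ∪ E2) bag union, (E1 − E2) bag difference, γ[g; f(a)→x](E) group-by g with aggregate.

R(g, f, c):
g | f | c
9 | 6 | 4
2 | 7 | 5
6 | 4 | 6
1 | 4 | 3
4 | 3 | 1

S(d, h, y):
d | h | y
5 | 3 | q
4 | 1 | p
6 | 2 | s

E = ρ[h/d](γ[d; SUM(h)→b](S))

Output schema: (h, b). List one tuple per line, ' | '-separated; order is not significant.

Per-node cardinality:
  S → 3
  γ[d; SUM(h)→b](S) → 3
  ρ[h/d](γ[d; SUM(h)→b](S)) → 3

== RESULT ==
h | b
4 | 1
5 | 3
6 | 2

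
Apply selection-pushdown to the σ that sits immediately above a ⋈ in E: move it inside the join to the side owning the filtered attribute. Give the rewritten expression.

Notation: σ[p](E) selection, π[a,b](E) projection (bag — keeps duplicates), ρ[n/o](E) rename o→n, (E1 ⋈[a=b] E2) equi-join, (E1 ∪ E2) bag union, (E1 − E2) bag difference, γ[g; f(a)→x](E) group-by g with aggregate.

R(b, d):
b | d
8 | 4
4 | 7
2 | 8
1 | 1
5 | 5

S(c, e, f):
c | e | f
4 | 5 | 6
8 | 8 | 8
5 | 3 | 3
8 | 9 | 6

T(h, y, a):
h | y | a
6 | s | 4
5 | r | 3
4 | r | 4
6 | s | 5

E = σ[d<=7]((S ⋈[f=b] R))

σ filters on d, owned by the right side.
E' = (S ⋈[f=b] σ[d<=7](R))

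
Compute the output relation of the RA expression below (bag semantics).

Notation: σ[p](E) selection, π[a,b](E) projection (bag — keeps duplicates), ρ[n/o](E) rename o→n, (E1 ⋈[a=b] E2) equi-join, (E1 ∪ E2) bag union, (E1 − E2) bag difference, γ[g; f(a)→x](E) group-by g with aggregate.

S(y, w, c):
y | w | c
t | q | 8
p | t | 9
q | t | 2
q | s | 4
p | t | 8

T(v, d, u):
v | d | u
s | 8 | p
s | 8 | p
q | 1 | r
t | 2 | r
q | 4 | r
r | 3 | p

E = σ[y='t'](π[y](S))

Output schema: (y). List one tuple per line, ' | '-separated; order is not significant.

Subexpression sizes:
  S → 5
  π[y](S) → 5
  σ[y='t'](π[y](S)) → 1

== RESULT ==
y
t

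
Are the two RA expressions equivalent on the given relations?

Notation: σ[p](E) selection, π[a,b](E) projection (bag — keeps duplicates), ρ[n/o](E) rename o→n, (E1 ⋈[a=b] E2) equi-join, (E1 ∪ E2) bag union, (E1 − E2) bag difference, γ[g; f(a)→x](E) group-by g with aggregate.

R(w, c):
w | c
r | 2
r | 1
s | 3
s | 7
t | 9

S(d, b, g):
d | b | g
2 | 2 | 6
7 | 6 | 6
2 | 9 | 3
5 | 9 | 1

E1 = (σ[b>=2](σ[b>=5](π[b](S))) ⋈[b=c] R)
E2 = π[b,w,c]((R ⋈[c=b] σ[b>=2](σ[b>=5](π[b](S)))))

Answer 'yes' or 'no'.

E1 subexpression sizes:
  S → 4
  π[b](S) → 4
  σ[b>=5](π[b](S)) → 3
  σ[b>=2](σ[b>=5](π[b](S))) → 3
  R → 5
  (σ[b>=2](σ[b>=5](π[b](S))) ⋈[b=c] R) → 2
E2 subexpression sizes:
  R → 5
  S → 4
  π[b](S) → 4
  σ[b>=5](π[b](S)) → 3
  σ[b>=2](σ[b>=5](π[b](S))) → 3
  (R ⋈[c=b] σ[b>=2](σ[b>=5](π[b](S)))) → 2
  π[b,w,c]((R ⋈[c=b] σ[b>=2](σ[b>=5](π[b](S))))) → 2

E1 and E2 produce the same multiset:
b | w | c
9 | t | 9
9 | t | 9

yes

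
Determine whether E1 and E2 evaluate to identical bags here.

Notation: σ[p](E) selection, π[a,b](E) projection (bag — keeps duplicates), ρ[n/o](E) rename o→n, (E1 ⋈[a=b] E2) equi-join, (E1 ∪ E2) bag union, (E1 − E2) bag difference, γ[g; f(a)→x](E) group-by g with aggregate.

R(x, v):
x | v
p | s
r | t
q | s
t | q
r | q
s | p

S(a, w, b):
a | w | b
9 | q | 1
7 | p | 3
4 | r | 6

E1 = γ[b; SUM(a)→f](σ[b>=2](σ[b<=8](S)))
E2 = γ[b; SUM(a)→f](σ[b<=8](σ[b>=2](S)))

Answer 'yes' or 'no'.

E1 row counts bottom-up:
  S → 3
  σ[b<=8](S) → 3
  σ[b>=2](σ[b<=8](S)) → 2
  γ[b; SUM(a)→f](σ[b>=2](σ[b<=8](S))) → 2
E2 row counts bottom-up:
  S → 3
  σ[b>=2](S) → 2
  σ[b<=8](σ[b>=2](S)) → 2
  γ[b; SUM(a)→f](σ[b<=8](σ[b>=2](S))) → 2

E1 and E2 produce the same multiset:
b | f
3 | 7
6 | 4

yes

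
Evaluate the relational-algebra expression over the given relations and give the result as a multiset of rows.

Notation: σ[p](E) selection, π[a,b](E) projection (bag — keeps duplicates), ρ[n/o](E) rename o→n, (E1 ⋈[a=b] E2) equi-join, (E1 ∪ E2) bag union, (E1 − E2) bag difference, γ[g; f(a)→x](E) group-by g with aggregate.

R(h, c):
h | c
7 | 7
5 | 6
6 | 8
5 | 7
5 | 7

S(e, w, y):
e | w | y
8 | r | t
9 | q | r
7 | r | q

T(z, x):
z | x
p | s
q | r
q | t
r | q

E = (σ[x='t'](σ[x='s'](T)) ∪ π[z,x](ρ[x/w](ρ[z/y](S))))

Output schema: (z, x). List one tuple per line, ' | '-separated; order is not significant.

Per-node cardinality:
  T → 4
  σ[x='s'](T) → 1
  σ[x='t'](σ[x='s'](T)) → 0
  S → 3
  ρ[z/y](S) → 3
  ρ[x/w](ρ[z/y](S)) → 3
  π[z,x](ρ[x/w](ρ[z/y](S))) → 3
  (σ[x='t'](σ[x='s'](T)) ∪ π[z,x](ρ[x/w](ρ[z/y](S)))) → 3

== RESULT ==
z | x
q | r
r | q
t | r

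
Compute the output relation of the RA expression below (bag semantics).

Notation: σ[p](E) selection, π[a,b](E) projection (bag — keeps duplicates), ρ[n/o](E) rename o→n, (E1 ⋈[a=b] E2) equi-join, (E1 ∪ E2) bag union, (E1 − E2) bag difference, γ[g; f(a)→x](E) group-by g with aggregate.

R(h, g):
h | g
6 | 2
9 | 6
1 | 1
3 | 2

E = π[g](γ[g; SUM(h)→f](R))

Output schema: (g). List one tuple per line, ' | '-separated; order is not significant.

Per-node cardinality:
  R → 4
  γ[g; SUM(h)→f](R) → 3
  π[g](γ[g; SUM(h)→f](R)) → 3

== RESULT ==
g
1
2
6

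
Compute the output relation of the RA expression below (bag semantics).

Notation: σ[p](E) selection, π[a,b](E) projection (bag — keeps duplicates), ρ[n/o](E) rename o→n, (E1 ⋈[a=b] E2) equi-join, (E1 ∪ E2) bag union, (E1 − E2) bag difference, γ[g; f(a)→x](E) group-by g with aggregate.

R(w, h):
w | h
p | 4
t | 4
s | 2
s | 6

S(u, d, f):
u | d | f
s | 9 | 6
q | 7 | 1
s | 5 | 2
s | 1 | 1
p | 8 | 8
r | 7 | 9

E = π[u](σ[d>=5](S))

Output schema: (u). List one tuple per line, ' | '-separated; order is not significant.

Subexpression sizes:
  S → 6
  σ[d>=5](S) → 5
  π[u](σ[d>=5](S)) → 5

== RESULT ==
u
p
q
r
s
s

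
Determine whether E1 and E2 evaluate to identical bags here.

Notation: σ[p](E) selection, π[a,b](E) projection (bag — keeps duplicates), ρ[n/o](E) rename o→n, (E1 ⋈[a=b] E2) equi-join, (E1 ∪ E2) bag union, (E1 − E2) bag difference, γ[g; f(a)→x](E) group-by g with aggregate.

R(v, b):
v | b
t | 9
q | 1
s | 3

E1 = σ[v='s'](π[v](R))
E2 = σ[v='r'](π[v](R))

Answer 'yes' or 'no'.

E1 per-node cardinality:
  R → 3
  π[v](R) → 3
  σ[v='s'](π[v](R)) → 1
E2 per-node cardinality:
  R → 3
  π[v](R) → 3
  σ[v='r'](π[v](R)) → 0

E1 result:
v
s
E2 result:
v
(0 rows)
Witness: ('s',) appears 1× in E1 but 0× in E2.

no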